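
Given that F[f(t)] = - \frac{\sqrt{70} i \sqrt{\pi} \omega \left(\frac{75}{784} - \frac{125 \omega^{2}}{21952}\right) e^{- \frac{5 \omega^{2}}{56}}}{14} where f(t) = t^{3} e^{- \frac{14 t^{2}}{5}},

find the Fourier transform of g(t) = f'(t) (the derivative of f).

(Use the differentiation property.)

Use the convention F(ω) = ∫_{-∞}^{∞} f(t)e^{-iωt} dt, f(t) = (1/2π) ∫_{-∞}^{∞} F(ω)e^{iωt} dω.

F[g](ω) = \frac{25 \sqrt{70} \sqrt{\pi} \omega^{2} \left(84 - 5 \omega^{2}\right) e^{- \frac{5 \omega^{2}}{56}}}{307328}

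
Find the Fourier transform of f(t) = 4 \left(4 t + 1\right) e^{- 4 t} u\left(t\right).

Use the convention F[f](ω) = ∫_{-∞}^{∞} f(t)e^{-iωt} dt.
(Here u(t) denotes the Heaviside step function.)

F(ω) = \frac{4 \left(- i \omega - 8\right)}{\omega^{2} - 8 i \omega - 16}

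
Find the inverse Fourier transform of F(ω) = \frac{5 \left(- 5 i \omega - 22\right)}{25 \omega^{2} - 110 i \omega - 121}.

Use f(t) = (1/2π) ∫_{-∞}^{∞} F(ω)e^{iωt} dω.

f(t) = \left(\frac{11 t}{5} + 1\right) e^{- \frac{11 t}{5}} u\left(t\right)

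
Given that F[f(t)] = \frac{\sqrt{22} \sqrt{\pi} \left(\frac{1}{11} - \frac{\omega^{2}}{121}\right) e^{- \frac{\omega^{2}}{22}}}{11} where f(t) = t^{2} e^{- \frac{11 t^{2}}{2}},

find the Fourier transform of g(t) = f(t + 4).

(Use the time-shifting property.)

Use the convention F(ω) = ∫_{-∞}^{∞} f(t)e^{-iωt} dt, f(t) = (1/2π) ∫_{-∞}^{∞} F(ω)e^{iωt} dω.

F[g](ω) = \frac{\sqrt{22} \sqrt{\pi} \left(11 - \omega^{2}\right) e^{\frac{\omega \left(- \omega + 88 i\right)}{22}}}{1331}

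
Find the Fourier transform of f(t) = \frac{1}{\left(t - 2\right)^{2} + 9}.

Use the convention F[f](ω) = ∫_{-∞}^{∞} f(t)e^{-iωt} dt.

F(ω) = \frac{\pi e^{- 2 i \omega - 3 \left|{\omega}\right|}}{3}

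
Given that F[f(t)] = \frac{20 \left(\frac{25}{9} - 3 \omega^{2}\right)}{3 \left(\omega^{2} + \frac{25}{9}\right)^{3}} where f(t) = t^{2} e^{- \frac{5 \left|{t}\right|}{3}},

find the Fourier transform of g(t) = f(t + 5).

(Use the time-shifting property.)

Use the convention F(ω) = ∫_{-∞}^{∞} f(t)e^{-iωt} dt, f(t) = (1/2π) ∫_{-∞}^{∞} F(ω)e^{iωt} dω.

F[g](ω) = \frac{\left(13500 - 14580 \omega^{2}\right) e^{5 i \omega}}{\left(9 \omega^{2} + 25\right)^{3}}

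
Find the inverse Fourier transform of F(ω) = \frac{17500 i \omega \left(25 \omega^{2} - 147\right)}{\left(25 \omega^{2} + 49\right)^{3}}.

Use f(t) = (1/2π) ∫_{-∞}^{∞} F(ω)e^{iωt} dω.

f(t) = 7 t e^{- \frac{7 \left|{t}\right|}{5}} \left|{t}\right|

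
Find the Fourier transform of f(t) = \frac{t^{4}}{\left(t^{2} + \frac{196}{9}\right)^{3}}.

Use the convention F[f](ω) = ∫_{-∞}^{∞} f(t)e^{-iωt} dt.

F(ω) = \frac{\pi \left(196 \omega^{2} - 210 \left|{\omega}\right| + 27\right) e^{- \frac{14 \left|{\omega}\right|}{3}}}{336}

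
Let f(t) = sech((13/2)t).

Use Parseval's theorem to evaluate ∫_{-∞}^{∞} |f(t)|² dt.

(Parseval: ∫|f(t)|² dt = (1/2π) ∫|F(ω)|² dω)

∫|f(t)|² dt = \frac{4}{13}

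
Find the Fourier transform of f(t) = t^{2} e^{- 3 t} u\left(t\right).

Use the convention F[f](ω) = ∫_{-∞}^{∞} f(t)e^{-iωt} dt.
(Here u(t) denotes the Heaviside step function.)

F(ω) = \frac{2}{\left(i \omega + 3\right)^{3}}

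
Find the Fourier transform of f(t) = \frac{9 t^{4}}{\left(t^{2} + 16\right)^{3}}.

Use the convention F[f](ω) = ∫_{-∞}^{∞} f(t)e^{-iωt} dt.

F(ω) = \frac{9 \pi \left(16 \omega^{2} - 20 \left|{\omega}\right| + 3\right) e^{- 4 \left|{\omega}\right|}}{32}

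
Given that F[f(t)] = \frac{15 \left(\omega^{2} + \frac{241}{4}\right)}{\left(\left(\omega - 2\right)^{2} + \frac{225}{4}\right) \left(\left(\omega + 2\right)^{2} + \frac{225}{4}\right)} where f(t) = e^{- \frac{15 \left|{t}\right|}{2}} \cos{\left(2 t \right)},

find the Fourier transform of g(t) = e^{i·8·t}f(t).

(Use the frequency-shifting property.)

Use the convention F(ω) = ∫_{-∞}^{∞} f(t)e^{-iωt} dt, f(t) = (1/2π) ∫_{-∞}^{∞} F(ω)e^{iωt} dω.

F[g](ω) = \frac{60 \left(4 \left(\omega - 8\right)^{2} + 241\right)}{\left(4 \left(\omega - 10\right)^{2} + 225\right) \left(4 \left(\omega - 6\right)^{2} + 225\right)}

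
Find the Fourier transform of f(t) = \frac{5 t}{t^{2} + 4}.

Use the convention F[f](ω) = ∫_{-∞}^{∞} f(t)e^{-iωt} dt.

F(ω) = - 5 i \pi e^{- 2 \left|{\omega}\right|} \operatorname{sign}{\left(\omega \right)}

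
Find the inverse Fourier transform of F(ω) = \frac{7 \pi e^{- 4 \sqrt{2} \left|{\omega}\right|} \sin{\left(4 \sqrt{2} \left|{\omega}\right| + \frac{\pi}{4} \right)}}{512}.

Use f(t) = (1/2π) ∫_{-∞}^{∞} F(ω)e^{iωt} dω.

f(t) = \frac{7}{t^{4} + 4096}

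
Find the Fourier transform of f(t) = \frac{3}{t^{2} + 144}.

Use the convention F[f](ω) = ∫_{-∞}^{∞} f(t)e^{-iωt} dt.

F(ω) = \frac{\pi e^{- 12 \left|{\omega}\right|}}{4}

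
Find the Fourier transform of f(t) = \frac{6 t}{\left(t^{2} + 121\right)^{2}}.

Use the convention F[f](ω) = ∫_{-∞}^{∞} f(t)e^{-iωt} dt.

F(ω) = - \frac{3 i \pi \omega e^{- 11 \left|{\omega}\right|}}{11}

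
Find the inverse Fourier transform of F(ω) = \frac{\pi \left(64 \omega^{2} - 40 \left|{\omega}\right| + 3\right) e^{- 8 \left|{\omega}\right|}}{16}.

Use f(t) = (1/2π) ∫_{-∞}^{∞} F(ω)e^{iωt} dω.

f(t) = \frac{4 t^{4}}{\left(t^{2} + 64\right)^{3}}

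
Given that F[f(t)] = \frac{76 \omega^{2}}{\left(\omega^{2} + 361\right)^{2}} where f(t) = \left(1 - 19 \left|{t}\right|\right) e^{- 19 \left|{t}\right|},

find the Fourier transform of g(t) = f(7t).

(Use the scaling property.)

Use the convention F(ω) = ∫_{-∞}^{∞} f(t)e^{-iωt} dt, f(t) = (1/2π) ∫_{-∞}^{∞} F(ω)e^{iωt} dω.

F[g](ω) = \frac{532 \omega^{2}}{\left(\omega^{2} + 17689\right)^{2}}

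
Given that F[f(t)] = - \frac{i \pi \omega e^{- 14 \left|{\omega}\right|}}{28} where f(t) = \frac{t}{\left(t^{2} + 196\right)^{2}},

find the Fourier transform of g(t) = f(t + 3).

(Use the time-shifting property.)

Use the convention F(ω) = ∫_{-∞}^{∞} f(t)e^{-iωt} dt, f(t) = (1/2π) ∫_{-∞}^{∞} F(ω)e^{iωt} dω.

F[g](ω) = - \frac{i \pi \omega e^{3 i \omega - 14 \left|{\omega}\right|}}{28}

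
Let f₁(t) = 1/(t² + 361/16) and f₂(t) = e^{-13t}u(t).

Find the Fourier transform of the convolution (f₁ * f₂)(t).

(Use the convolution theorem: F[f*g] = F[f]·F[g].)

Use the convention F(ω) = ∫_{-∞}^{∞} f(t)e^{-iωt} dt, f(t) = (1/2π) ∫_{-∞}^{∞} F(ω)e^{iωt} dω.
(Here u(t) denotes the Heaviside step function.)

F[f₁*f₂](ω) = \frac{4 \pi e^{- \frac{19 \left|{\omega}\right|}{4}}}{19 \left(i \omega + 13\right)}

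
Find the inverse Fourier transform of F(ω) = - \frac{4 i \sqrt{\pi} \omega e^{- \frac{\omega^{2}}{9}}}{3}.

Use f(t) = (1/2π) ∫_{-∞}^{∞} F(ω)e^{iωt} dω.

f(t) = 9 t e^{- \frac{9 t^{2}}{4}}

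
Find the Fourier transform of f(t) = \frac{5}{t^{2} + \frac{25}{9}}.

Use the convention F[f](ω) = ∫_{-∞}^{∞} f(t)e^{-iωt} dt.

F(ω) = 3 \pi e^{- \frac{5 \left|{\omega}\right|}{3}}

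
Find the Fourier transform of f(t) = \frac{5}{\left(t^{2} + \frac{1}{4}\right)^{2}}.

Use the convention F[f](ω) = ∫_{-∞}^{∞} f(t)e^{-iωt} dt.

F(ω) = 10 \pi \left(\left|{\omega}\right| + 2\right) e^{- \frac{\left|{\omega}\right|}{2}}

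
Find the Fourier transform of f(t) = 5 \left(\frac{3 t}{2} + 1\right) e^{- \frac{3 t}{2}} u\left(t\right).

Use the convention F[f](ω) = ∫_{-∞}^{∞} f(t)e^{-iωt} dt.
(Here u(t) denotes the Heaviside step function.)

F(ω) = \frac{20 \left(- i \omega - 3\right)}{4 \omega^{2} - 12 i \omega - 9}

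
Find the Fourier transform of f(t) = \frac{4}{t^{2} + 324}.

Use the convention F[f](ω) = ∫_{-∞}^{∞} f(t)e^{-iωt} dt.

F(ω) = \frac{2 \pi e^{- 18 \left|{\omega}\right|}}{9}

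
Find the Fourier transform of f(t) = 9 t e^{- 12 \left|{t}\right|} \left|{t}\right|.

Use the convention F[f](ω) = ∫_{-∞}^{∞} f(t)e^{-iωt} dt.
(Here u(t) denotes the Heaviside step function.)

F(ω) = \frac{36 i \omega \left(\omega^{2} - 432\right)}{\left(\omega^{2} + 144\right)^{3}}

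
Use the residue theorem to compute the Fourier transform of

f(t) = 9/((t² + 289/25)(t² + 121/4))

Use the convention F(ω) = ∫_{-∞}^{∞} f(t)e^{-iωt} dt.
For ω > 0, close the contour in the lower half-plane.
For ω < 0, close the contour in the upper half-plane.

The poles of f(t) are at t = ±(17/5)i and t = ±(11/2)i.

Let g(z) = f(z)e^{-iωz}; for large |z| the factor e^{-iωz} decays in the lower half-plane when ω > 0 and in the upper half-plane when ω < 0.

Case ω > 0 (lower half-plane, clockwise contour ⇒ F(ω) = -2πi·ΣRes):
  Res_{z = - \frac{17 i}{5}} g(z) = \frac{750 i e^{- \frac{17 \omega}{5}}}{10591}
  Res_{z = - \frac{11 i}{2}} g(z) = - \frac{300 i e^{- \frac{11 \omega}{2}}}{6853}
  F(ω) = -2πi·ΣRes = - \frac{600 \pi e^{- \frac{11 \omega}{2}}}{6853} + \frac{1500 \pi e^{- \frac{17 \omega}{5}}}{10591}

Case ω < 0 (upper half-plane, counterclockwise contour ⇒ F(ω) = +2πi·ΣRes):
  Res_{z = \frac{17 i}{5}} g(z) = - \frac{750 i e^{\frac{17 \omega}{5}}}{10591}
  Res_{z = \frac{11 i}{2}} g(z) = \frac{300 i e^{\frac{11 \omega}{2}}}{6853}
  F(ω) = 2πi·ΣRes = \frac{300 \pi \left(55 e^{\frac{17 \omega}{5}} - 34 e^{\frac{11 \omega}{2}}\right)}{116501}

Both cases combine into a single formula in |ω|:

F(ω) = - \frac{600 \pi e^{- \frac{11 \left|{\omega}\right|}{2}}}{6853} + \frac{1500 \pi e^{- \frac{17 \left|{\omega}\right|}{5}}}{10591}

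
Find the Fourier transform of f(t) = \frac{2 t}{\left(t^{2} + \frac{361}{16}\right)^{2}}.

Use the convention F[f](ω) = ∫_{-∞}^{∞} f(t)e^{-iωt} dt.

F(ω) = - \frac{4 i \pi \omega e^{- \frac{19 \left|{\omega}\right|}{4}}}{19}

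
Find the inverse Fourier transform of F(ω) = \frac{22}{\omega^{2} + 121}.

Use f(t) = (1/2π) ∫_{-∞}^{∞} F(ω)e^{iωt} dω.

f(t) = e^{- 11 \left|{t}\right|}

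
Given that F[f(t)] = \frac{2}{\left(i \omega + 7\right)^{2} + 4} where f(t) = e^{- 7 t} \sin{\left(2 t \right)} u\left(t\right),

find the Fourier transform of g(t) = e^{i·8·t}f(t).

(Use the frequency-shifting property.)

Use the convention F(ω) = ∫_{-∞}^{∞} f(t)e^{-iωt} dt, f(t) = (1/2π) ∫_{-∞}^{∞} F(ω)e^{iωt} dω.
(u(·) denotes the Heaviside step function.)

F[g](ω) = \frac{2}{\left(i \left(\omega - 8\right) + 7\right)^{2} + 4}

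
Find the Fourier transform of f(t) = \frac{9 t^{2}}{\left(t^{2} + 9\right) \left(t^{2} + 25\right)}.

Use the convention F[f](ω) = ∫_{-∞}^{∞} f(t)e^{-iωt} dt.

F(ω) = \frac{9 \pi \left(5 - 3 e^{2 \left|{\omega}\right|}\right) e^{- 5 \left|{\omega}\right|}}{16}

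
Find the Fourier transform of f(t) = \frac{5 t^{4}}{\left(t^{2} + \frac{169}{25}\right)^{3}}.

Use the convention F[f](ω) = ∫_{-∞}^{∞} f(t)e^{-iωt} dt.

F(ω) = \frac{\pi \left(169 \omega^{2} - 325 \left|{\omega}\right| + 75\right) e^{- \frac{13 \left|{\omega}\right|}{5}}}{104}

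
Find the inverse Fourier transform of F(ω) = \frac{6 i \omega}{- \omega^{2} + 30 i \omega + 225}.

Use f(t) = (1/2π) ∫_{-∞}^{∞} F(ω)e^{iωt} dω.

f(t) = 6 \left(1 - 15 t\right) e^{- 15 t} u\left(t\right)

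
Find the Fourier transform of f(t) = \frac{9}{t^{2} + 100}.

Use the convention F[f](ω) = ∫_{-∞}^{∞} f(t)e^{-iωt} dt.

F(ω) = \frac{9 \pi e^{- 10 \left|{\omega}\right|}}{10}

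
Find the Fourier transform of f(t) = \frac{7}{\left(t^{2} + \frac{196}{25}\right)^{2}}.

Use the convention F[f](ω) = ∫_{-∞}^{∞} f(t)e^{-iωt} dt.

F(ω) = \frac{25 \pi \left(14 \left|{\omega}\right| + 5\right) e^{- \frac{14 \left|{\omega}\right|}{5}}}{784}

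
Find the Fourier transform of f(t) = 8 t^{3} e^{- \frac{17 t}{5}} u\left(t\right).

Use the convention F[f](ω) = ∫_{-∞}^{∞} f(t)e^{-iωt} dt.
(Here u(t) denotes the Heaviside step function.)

F(ω) = \frac{30000}{\left(5 i \omega + 17\right)^{4}}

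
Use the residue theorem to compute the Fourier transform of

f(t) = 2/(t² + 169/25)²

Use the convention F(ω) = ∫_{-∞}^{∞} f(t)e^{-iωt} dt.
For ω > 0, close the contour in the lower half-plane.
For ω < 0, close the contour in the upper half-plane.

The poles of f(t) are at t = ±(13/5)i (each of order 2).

Let g(z) = f(z)e^{-iωz}; for large |z| the factor e^{-iωz} decays in the lower half-plane when ω > 0 and in the upper half-plane when ω < 0.

Case ω > 0 (lower half-plane, clockwise contour ⇒ F(ω) = -2πi·ΣRes):
  Res_{z = - \frac{13 i}{5}} g(z) = \frac{25 i \left(13 \omega + 5\right) e^{- \frac{13 \omega}{5}}}{4394} (pole of order 2)
  F(ω) = -2πi·ΣRes = \frac{25 \pi \left(13 \omega + 5\right) e^{- \frac{13 \omega}{5}}}{2197}

Case ω < 0 (upper half-plane, counterclockwise contour ⇒ F(ω) = +2πi·ΣRes):
  Res_{z = \frac{13 i}{5}} g(z) = \frac{25 i \left(13 \omega - 5\right) e^{\frac{13 \omega}{5}}}{4394} (pole of order 2)
  F(ω) = 2πi·ΣRes = \frac{25 \pi \left(5 - 13 \omega\right) e^{\frac{13 \omega}{5}}}{2197}

Both cases combine into a single formula in |ω|:

F(ω) = \frac{25 \pi \left(13 \left|{\omega}\right| + 5\right) e^{- \frac{13 \left|{\omega}\right|}{5}}}{2197}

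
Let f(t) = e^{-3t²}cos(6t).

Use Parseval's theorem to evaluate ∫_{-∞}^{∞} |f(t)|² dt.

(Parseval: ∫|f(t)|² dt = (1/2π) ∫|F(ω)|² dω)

∫|f(t)|² dt = \frac{\sqrt{6} \sqrt{\pi} \left(1 + e^{6}\right)}{12 e^{6}}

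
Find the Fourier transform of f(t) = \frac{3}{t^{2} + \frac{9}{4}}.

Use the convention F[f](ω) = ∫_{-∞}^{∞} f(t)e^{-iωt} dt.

F(ω) = 2 \pi e^{- \frac{3 \left|{\omega}\right|}{2}}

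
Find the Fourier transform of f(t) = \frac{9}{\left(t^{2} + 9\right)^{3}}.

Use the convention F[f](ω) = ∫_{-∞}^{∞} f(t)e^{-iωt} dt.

F(ω) = \frac{\pi \left(3 \omega^{2} + 3 \left|{\omega}\right| + 1\right) e^{- 3 \left|{\omega}\right|}}{72}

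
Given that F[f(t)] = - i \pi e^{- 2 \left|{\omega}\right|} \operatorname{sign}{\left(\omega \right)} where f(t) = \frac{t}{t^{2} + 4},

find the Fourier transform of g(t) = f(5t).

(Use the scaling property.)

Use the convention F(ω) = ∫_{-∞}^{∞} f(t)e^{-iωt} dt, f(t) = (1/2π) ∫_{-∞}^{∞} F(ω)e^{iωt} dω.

F[g](ω) = - \frac{i \pi e^{- \frac{2 \left|{\omega}\right|}{5}} \operatorname{sign}{\left(\omega \right)}}{5}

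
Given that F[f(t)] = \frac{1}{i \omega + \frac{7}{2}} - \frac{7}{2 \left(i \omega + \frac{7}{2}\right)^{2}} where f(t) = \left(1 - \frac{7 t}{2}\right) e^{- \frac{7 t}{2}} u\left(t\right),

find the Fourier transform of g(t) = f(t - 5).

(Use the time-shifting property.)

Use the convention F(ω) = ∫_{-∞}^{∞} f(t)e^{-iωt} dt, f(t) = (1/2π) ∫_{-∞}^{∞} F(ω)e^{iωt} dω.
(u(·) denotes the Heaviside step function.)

F[g](ω) = \frac{4 i \omega e^{- 5 i \omega}}{- 4 \omega^{2} + 28 i \omega + 49}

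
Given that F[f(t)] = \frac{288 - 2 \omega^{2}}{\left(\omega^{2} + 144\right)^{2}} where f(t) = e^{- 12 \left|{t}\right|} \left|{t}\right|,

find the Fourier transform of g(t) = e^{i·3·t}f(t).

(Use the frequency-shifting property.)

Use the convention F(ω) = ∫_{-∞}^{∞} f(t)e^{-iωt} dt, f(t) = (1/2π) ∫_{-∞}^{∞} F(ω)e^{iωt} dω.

F[g](ω) = \frac{2 \left(144 - \left(\omega - 3\right)^{2}\right)}{\left(\left(\omega - 3\right)^{2} + 144\right)^{2}}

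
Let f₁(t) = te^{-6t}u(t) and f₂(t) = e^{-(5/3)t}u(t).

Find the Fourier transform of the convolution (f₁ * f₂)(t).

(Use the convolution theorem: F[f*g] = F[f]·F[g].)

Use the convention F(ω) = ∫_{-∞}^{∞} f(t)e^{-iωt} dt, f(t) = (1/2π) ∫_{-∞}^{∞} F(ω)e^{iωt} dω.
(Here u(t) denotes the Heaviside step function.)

F[f₁*f₂](ω) = \frac{3}{\left(i \omega + 6\right)^{2} \left(3 i \omega + 5\right)}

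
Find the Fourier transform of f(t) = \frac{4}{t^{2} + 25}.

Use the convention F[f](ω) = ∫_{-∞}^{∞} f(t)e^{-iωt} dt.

F(ω) = \frac{4 \pi e^{- 5 \left|{\omega}\right|}}{5}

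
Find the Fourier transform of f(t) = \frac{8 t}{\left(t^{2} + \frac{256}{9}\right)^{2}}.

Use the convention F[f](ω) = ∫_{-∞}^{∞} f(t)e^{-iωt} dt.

F(ω) = - \frac{3 i \pi \omega e^{- \frac{16 \left|{\omega}\right|}{3}}}{4}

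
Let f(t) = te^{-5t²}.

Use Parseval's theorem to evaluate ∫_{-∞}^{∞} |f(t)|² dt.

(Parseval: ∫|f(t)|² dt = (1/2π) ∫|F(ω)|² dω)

∫|f(t)|² dt = \frac{\sqrt{10} \sqrt{\pi}}{200}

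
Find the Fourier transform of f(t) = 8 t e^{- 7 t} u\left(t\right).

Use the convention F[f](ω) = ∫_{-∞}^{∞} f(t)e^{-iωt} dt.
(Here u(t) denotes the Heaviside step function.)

F(ω) = \frac{8}{\left(i \omega + 7\right)^{2}}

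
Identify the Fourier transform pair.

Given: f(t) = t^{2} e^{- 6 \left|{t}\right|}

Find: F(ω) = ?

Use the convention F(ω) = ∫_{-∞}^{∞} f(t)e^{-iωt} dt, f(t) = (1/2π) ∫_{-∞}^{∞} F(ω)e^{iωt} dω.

F(ω) = \frac{72 \left(12 - \omega^{2}\right)}{\left(\omega^{2} + 36\right)^{3}}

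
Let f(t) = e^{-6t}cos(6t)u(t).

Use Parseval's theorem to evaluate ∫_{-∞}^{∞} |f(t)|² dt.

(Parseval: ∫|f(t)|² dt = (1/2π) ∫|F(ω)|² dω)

∫|f(t)|² dt = \frac{1}{16}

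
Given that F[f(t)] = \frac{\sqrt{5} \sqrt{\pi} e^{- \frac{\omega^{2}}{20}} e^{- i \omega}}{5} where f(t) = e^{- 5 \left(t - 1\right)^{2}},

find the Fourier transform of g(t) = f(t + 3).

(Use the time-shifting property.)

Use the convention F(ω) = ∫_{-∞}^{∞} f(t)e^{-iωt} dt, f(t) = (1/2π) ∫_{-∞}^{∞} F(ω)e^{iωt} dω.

F[g](ω) = \frac{\sqrt{5} \sqrt{\pi} e^{\frac{\omega \left(- \omega + 40 i\right)}{20}}}{5}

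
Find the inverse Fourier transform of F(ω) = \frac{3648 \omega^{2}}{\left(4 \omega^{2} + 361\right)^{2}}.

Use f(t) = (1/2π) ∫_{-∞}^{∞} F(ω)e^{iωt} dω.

f(t) = 6 \left(1 - \frac{19 \left|{t}\right|}{2}\right) e^{- \frac{19 \left|{t}\right|}{2}}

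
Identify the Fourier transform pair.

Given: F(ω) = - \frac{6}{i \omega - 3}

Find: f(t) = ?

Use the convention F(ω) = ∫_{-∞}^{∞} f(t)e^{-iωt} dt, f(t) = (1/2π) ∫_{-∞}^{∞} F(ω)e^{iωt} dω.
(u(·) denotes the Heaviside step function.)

f(t) = 6 e^{3 t} u\left(- t\right)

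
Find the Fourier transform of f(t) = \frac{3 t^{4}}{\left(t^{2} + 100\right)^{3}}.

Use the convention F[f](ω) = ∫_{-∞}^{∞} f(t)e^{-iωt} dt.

F(ω) = \frac{3 \pi \left(100 \omega^{2} - 50 \left|{\omega}\right| + 3\right) e^{- 10 \left|{\omega}\right|}}{80}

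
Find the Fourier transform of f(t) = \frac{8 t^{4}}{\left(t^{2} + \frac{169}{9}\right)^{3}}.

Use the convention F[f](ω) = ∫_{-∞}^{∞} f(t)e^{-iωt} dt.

F(ω) = \frac{\pi \left(169 \omega^{2} - 195 \left|{\omega}\right| + 27\right) e^{- \frac{13 \left|{\omega}\right|}{3}}}{39}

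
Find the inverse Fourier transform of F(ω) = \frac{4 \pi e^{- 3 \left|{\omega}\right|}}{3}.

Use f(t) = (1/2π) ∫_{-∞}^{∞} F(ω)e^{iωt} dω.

f(t) = \frac{4}{t^{2} + 9}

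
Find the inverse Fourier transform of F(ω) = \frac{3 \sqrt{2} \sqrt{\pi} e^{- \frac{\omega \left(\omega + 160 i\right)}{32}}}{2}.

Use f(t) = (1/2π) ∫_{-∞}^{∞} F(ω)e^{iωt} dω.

f(t) = 6 e^{- 8 \left(t - 5\right)^{2}}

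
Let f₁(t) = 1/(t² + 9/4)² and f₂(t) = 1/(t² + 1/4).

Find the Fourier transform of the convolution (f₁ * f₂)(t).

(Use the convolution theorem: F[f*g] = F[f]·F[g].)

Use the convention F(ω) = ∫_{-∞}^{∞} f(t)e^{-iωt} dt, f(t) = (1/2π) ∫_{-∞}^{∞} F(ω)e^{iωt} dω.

F[f₁*f₂](ω) = \frac{4 \pi^{2} \left(3 \left|{\omega}\right| + 2\right) e^{- 2 \left|{\omega}\right|}}{27}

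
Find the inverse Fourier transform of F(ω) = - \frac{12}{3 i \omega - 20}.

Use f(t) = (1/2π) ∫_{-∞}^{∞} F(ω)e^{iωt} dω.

f(t) = 4 e^{\frac{20 t}{3}} u\left(- t\right)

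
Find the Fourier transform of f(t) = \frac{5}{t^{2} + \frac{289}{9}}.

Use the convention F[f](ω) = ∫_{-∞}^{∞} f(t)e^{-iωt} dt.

F(ω) = \frac{15 \pi e^{- \frac{17 \left|{\omega}\right|}{3}}}{17}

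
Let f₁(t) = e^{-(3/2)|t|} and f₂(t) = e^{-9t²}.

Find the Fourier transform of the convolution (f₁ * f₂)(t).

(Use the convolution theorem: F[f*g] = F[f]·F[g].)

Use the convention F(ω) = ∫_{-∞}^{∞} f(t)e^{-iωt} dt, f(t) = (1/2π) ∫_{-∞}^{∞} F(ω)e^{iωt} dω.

F[f₁*f₂](ω) = \frac{4 \sqrt{\pi} e^{- \frac{\omega^{2}}{36}}}{4 \omega^{2} + 9}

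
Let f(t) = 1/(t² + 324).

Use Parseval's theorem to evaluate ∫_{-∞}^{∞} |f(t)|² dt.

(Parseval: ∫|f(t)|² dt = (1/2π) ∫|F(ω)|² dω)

∫|f(t)|² dt = \frac{\pi}{11664}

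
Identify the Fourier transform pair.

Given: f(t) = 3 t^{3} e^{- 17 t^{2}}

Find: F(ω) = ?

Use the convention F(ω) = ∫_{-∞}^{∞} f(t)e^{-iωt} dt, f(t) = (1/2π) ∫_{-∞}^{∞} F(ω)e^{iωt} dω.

F(ω) = \frac{3 \sqrt{17} i \sqrt{\pi} \omega \left(\omega^{2} - 102\right) e^{- \frac{\omega^{2}}{68}}}{668168}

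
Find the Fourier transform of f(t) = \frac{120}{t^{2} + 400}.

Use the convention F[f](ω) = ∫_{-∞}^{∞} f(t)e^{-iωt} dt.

F(ω) = 6 \pi e^{- 20 \left|{\omega}\right|}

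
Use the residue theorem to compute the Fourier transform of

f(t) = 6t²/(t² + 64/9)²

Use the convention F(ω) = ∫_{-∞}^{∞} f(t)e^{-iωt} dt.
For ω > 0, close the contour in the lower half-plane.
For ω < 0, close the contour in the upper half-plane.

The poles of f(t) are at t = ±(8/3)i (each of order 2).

Let g(z) = f(z)e^{-iωz}; for large |z| the factor e^{-iωz} decays in the lower half-plane when ω > 0 and in the upper half-plane when ω < 0.

Case ω > 0 (lower half-plane, clockwise contour ⇒ F(ω) = -2πi·ΣRes):
  Res_{z = - \frac{8 i}{3}} g(z) = \frac{3 i \left(3 - 8 \omega\right) e^{- \frac{8 \omega}{3}}}{16} (pole of order 2)
  F(ω) = -2πi·ΣRes = \frac{3 \pi \left(3 - 8 \omega\right) e^{- \frac{8 \omega}{3}}}{8}

Case ω < 0 (upper half-plane, counterclockwise contour ⇒ F(ω) = +2πi·ΣRes):
  Res_{z = \frac{8 i}{3}} g(z) = \frac{3 i \left(- 8 \omega - 3\right) e^{\frac{8 \omega}{3}}}{16} (pole of order 2)
  F(ω) = 2πi·ΣRes = \frac{3 \pi \left(8 \omega + 3\right) e^{\frac{8 \omega}{3}}}{8}

Both cases combine into a single formula in |ω|:

F(ω) = \frac{3 \pi \left(3 - 8 \left|{\omega}\right|\right) e^{- \frac{8 \left|{\omega}\right|}{3}}}{8}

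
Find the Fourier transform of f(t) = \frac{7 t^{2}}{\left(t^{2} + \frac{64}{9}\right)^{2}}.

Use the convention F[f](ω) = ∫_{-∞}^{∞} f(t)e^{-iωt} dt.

F(ω) = \frac{7 \pi \left(3 - 8 \left|{\omega}\right|\right) e^{- \frac{8 \left|{\omega}\right|}{3}}}{16}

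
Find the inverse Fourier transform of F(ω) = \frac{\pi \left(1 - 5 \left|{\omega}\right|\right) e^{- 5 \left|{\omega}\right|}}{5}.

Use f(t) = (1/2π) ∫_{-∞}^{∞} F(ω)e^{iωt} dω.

f(t) = \frac{2 t^{2}}{\left(t^{2} + 25\right)^{2}}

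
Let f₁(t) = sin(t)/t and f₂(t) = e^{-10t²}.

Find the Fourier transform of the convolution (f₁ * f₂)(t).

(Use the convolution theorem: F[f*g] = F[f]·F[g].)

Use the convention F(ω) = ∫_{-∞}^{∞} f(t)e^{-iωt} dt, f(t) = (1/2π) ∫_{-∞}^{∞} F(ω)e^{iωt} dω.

F[f₁*f₂](ω) = \begin{cases} \frac{\sqrt{10} \pi^{\frac{3}{2}} e^{- \frac{\omega^{2}}{40}}}{10} & \text{for}\: \omega > -1 \wedge \omega < 1 \\0 & \text{otherwise} \end{cases}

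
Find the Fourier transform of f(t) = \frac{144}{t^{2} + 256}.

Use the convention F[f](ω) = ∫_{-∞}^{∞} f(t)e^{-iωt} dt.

F(ω) = 9 \pi e^{- 16 \left|{\omega}\right|}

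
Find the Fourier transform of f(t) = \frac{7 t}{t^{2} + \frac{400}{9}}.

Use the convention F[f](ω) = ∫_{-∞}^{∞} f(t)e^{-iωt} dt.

F(ω) = - 7 i \pi e^{- \frac{20 \left|{\omega}\right|}{3}} \operatorname{sign}{\left(\omega \right)}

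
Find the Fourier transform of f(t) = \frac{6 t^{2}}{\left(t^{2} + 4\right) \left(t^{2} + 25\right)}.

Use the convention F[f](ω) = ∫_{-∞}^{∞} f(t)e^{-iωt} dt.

F(ω) = \frac{2 \pi \left(5 - 2 e^{3 \left|{\omega}\right|}\right) e^{- 5 \left|{\omega}\right|}}{7}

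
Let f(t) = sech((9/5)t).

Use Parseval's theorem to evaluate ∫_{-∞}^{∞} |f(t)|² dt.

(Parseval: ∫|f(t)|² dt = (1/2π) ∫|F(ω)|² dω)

∫|f(t)|² dt = \frac{10}{9}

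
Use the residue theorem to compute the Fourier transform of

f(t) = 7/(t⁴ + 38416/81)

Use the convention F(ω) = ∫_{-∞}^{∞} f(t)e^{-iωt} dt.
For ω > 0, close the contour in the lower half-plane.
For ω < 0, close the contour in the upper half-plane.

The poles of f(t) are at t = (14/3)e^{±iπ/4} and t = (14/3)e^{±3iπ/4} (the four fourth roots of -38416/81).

Let g(z) = f(z)e^{-iωz}; for large |z| the factor e^{-iωz} decays in the lower half-plane when ω > 0 and in the upper half-plane when ω < 0.

Case ω > 0 (lower half-plane, clockwise contour ⇒ F(ω) = -2πi·ΣRes):
  Res_{z = - \frac{7 \sqrt{2}}{3} - \frac{7 \sqrt{2} i}{3}} g(z) = \frac{27 \sqrt{2} i \left(1 - i\right) e^{\frac{7 \sqrt{2} \omega \left(-1 + i\right)}{3}}}{3136}
  Res_{z = \frac{7 \sqrt{2}}{3} - \frac{7 \sqrt{2} i}{3}} g(z) = \frac{27 \sqrt{2} i \left(1 + i\right) e^{- \frac{7 \sqrt{2} \omega \left(1 + i\right)}{3}}}{3136}
  F(ω) = -2πi·ΣRes = \frac{27 \sqrt{2} \pi \left(1 - i\right) \left(e^{\frac{14 \sqrt{2} i \omega}{3}} + i\right) e^{- \frac{7 \sqrt{2} \omega \left(1 + i\right)}{3}}}{1568} = \frac{27 \pi e^{- \frac{7 \sqrt{2} \omega}{3}} \sin{\left(\frac{7 \sqrt{2} \omega}{3} + \frac{\pi}{4} \right)}}{392}

Case ω < 0 (upper half-plane, counterclockwise contour ⇒ F(ω) = +2πi·ΣRes):
  Res_{z = \frac{7 \sqrt{2}}{3} + \frac{7 \sqrt{2} i}{3}} g(z) = \frac{27 \sqrt{2} i \left(-1 + i\right) e^{\frac{7 \sqrt{2} \omega \left(1 - i\right)}{3}}}{3136}
  Res_{z = - \frac{7 \sqrt{2}}{3} + \frac{7 \sqrt{2} i}{3}} g(z) = \frac{27 \sqrt{2} \left(1 - i\right) e^{\frac{7 \sqrt{2} \omega \left(1 + i\right)}{3}}}{3136}
  F(ω) = 2πi·ΣRes = - \frac{27 \sqrt{2} i \pi \left(i \left(1 - i\right) e^{\frac{7 \sqrt{2} \omega \left(1 - i\right)}{3}} - \left(1 - i\right) e^{\frac{7 \sqrt{2} \omega \left(1 + i\right)}{3}}\right)}{1568} = \frac{27 \pi e^{\frac{7 \sqrt{2} \omega}{3}} \cos{\left(\frac{7 \sqrt{2} \omega}{3} + \frac{\pi}{4} \right)}}{392}

Both cases combine into a single formula in |ω|:

F(ω) = \frac{27 \pi e^{- \frac{7 \sqrt{2} \left|{\omega}\right|}{3}} \sin{\left(\frac{7 \sqrt{2} \left|{\omega}\right|}{3} + \frac{\pi}{4} \right)}}{392}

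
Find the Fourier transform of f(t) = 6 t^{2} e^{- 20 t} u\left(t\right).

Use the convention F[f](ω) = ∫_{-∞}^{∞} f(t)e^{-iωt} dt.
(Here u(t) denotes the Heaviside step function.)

F(ω) = \frac{12}{\left(i \omega + 20\right)^{3}}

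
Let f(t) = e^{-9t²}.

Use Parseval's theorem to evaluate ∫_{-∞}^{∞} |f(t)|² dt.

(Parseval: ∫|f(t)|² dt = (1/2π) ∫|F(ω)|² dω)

∫|f(t)|² dt = \frac{\sqrt{2} \sqrt{\pi}}{6}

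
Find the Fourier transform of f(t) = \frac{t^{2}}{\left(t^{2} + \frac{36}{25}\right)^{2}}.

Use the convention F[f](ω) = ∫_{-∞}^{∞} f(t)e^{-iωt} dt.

F(ω) = \frac{\pi \left(5 - 6 \left|{\omega}\right|\right) e^{- \frac{6 \left|{\omega}\right|}{5}}}{12}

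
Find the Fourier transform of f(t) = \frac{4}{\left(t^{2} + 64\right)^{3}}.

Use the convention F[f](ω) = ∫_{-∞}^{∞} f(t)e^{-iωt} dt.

F(ω) = \frac{\pi \left(64 \omega^{2} + 24 \left|{\omega}\right| + 3\right) e^{- 8 \left|{\omega}\right|}}{65536}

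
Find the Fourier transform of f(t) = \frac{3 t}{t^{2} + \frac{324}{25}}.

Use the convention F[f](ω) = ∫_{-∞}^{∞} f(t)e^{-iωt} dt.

F(ω) = - 3 i \pi e^{- \frac{18 \left|{\omega}\right|}{5}} \operatorname{sign}{\left(\omega \right)}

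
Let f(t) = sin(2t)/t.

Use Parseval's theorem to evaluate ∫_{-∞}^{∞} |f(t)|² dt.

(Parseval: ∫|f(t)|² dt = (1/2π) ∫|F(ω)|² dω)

∫|f(t)|² dt = 2 \pi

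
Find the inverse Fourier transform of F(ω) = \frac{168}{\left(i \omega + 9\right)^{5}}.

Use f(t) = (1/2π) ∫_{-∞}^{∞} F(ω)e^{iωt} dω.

f(t) = 7 t^{4} e^{- 9 t} u\left(t\right)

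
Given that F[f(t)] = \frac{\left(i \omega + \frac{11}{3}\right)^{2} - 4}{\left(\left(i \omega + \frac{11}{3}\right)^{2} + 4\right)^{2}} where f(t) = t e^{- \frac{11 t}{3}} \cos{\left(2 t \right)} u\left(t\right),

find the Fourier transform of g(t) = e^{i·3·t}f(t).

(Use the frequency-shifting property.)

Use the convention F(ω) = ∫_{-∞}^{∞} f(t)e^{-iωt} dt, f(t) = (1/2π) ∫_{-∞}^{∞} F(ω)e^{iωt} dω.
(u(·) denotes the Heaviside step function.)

F[g](ω) = \frac{9 \left(\left(3 i \left(\omega - 3\right) + 11\right)^{2} - 36\right)}{\left(\left(3 i \left(\omega - 3\right) + 11\right)^{2} + 36\right)^{2}}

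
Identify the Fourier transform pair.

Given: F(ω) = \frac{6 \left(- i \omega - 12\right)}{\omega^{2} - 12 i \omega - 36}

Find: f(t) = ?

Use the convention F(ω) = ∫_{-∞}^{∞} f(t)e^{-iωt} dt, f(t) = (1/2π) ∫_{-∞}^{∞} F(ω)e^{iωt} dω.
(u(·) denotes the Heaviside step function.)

f(t) = 6 \left(6 t + 1\right) e^{- 6 t} u\left(t\right)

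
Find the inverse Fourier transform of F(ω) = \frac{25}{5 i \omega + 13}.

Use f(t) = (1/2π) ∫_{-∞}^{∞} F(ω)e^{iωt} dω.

f(t) = 5 e^{- \frac{13 t}{5}} u\left(t\right)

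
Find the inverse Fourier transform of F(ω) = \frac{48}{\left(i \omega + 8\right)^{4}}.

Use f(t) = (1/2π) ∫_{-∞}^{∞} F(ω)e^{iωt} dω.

f(t) = 8 t^{3} e^{- 8 t} u\left(t\right)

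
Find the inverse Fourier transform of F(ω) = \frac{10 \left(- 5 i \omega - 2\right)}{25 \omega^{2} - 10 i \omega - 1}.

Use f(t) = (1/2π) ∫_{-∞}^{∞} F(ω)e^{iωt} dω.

f(t) = 2 \left(\frac{t}{5} + 1\right) e^{- \frac{t}{5}} u\left(t\right)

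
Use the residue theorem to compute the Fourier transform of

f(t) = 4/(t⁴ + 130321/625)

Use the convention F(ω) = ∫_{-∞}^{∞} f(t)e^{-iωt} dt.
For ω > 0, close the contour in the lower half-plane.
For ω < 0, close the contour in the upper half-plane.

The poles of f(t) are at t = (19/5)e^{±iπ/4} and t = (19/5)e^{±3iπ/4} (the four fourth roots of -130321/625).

Let g(z) = f(z)e^{-iωz}; for large |z| the factor e^{-iωz} decays in the lower half-plane when ω > 0 and in the upper half-plane when ω < 0.

Case ω > 0 (lower half-plane, clockwise contour ⇒ F(ω) = -2πi·ΣRes):
  Res_{z = - \frac{19 \sqrt{2}}{10} - \frac{19 \sqrt{2} i}{10}} g(z) = \frac{125 \sqrt{2} i \left(1 - i\right) e^{\frac{19 \sqrt{2} \omega \left(-1 + i\right)}{10}}}{13718}
  Res_{z = \frac{19 \sqrt{2}}{10} - \frac{19 \sqrt{2} i}{10}} g(z) = \frac{125 \sqrt{2} i \left(1 + i\right) e^{- \frac{19 \sqrt{2} \omega \left(1 + i\right)}{10}}}{13718}
  F(ω) = -2πi·ΣRes = \frac{125 \sqrt{2} \pi \left(\left(1 - i\right) e^{\frac{19 \sqrt{2} i \omega}{5}} + 1 + i\right) e^{- \frac{19 \sqrt{2} \omega \left(1 + i\right)}{10}}}{6859} = \frac{500 \pi e^{- \frac{19 \sqrt{2} \omega}{10}} \sin{\left(\frac{19 \sqrt{2} \omega}{10} + \frac{\pi}{4} \right)}}{6859}

Case ω < 0 (upper half-plane, counterclockwise contour ⇒ F(ω) = +2πi·ΣRes):
  Res_{z = \frac{19 \sqrt{2}}{10} + \frac{19 \sqrt{2} i}{10}} g(z) = \frac{125 \sqrt{2} i \left(-1 + i\right) e^{\frac{19 \sqrt{2} \omega \left(1 - i\right)}{10}}}{13718}
  Res_{z = - \frac{19 \sqrt{2}}{10} + \frac{19 \sqrt{2} i}{10}} g(z) = \frac{125 \sqrt{2} \left(1 - i\right) e^{\frac{19 \sqrt{2} \omega \left(1 + i\right)}{10}}}{13718}
  F(ω) = 2πi·ΣRes = - \frac{125 \sqrt{2} i \pi \left(i \left(1 - i\right) e^{\frac{19 \sqrt{2} \omega \left(1 - i\right)}{10}} - \left(1 - i\right) e^{\frac{19 \sqrt{2} \omega \left(1 + i\right)}{10}}\right)}{6859} = \frac{500 \pi e^{\frac{19 \sqrt{2} \omega}{10}} \cos{\left(\frac{19 \sqrt{2} \omega}{10} + \frac{\pi}{4} \right)}}{6859}

Both cases combine into a single formula in |ω|:

F(ω) = \frac{500 \pi e^{- \frac{19 \sqrt{2} \left|{\omega}\right|}{10}} \sin{\left(\frac{19 \sqrt{2} \left|{\omega}\right|}{10} + \frac{\pi}{4} \right)}}{6859}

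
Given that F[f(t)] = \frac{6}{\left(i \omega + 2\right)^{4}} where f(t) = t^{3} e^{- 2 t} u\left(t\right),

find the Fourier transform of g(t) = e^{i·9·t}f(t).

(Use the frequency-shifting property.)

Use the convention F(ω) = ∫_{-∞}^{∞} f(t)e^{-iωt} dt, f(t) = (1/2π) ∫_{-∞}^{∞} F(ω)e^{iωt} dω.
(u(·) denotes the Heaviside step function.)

F[g](ω) = \frac{6}{\left(i \left(\omega - 9\right) + 2\right)^{4}}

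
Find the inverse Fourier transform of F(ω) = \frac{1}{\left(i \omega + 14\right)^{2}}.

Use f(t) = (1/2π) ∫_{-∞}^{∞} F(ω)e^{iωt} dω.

f(t) = t e^{- 14 t} u\left(t\right)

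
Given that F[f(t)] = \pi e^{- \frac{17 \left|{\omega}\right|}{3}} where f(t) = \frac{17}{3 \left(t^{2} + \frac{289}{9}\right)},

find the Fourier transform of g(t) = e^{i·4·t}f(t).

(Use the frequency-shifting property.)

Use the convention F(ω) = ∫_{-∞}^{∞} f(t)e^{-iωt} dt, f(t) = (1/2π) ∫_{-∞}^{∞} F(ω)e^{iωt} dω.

F[g](ω) = \pi e^{- \frac{17 \left|{\omega - 4}\right|}{3}}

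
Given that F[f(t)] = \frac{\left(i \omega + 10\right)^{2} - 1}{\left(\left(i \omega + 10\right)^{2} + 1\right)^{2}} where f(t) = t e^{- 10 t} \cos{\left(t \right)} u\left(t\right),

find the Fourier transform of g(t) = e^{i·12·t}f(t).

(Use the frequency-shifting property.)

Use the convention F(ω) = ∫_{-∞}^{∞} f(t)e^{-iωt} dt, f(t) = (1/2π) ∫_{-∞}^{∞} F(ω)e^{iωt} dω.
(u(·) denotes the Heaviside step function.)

F[g](ω) = \frac{\left(i \left(\omega - 12\right) + 10\right)^{2} - 1}{\left(\left(i \left(\omega - 12\right) + 10\right)^{2} + 1\right)^{2}}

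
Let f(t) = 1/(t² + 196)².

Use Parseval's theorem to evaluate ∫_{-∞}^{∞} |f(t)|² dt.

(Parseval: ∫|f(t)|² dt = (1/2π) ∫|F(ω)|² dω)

∫|f(t)|² dt = \frac{5 \pi}{1686616064}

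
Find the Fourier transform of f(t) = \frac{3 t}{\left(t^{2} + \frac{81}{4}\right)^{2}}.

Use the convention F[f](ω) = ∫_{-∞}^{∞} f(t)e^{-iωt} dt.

F(ω) = - \frac{i \pi \omega e^{- \frac{9 \left|{\omega}\right|}{2}}}{3}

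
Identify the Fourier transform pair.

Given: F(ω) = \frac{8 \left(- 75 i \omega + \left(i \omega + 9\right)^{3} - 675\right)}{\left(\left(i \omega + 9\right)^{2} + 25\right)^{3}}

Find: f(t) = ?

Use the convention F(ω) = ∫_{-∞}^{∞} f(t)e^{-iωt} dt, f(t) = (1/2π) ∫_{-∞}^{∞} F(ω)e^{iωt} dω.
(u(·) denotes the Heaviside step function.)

f(t) = 4 t^{2} e^{- 9 t} \cos{\left(5 t \right)} u\left(t\right)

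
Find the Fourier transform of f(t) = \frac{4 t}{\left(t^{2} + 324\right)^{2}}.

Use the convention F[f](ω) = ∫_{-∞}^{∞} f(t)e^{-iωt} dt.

F(ω) = - \frac{i \pi \omega e^{- 18 \left|{\omega}\right|}}{9}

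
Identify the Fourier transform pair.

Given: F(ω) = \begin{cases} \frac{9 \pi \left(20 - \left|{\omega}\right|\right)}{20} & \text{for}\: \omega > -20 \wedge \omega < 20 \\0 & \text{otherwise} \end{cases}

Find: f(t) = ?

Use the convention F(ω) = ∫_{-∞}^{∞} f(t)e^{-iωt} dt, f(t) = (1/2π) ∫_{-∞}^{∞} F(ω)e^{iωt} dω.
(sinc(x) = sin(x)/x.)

f(t) = 90 \operatorname{sinc}^{2}{\left(10 t \right)}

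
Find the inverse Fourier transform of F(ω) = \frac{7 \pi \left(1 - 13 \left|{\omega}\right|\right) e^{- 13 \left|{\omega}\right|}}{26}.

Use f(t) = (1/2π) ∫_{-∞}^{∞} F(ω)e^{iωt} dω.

f(t) = \frac{7 t^{2}}{\left(t^{2} + 169\right)^{2}}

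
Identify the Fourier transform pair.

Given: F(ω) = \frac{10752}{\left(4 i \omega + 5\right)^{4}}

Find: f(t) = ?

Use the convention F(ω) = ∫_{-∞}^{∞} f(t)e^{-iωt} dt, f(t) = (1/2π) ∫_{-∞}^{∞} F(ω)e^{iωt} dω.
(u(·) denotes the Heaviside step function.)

f(t) = 7 t^{3} e^{- \frac{5 t}{4}} u\left(t\right)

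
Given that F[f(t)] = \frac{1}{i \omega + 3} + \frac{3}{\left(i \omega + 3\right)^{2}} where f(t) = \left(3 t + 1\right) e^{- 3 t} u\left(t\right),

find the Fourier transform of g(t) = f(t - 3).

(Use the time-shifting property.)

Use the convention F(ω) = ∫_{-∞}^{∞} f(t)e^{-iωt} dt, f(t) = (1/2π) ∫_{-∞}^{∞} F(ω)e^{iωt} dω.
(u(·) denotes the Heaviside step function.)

F[g](ω) = \frac{\left(- i \omega - 6\right) e^{- 3 i \omega}}{\omega^{2} - 6 i \omega - 9}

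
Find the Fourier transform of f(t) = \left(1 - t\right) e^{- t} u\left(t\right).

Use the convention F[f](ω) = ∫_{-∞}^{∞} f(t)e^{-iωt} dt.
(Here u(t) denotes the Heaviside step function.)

F(ω) = \frac{i \omega}{- \omega^{2} + 2 i \omega + 1}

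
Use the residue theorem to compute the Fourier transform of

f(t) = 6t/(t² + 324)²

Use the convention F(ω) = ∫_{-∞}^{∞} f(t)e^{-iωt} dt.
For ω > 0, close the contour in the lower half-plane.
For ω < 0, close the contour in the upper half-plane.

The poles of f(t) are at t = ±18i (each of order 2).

Let g(z) = f(z)e^{-iωz}; for large |z| the factor e^{-iωz} decays in the lower half-plane when ω > 0 and in the upper half-plane when ω < 0.

Case ω > 0 (lower half-plane, clockwise contour ⇒ F(ω) = -2πi·ΣRes):
  Res_{z = - 18 i} g(z) = \frac{\omega e^{- 18 \omega}}{12} (pole of order 2)
  F(ω) = -2πi·ΣRes = - \frac{i \pi \omega e^{- 18 \omega}}{6}

Case ω < 0 (upper half-plane, counterclockwise contour ⇒ F(ω) = +2πi·ΣRes):
  Res_{z = 18 i} g(z) = - \frac{\omega e^{18 \omega}}{12} (pole of order 2)
  F(ω) = 2πi·ΣRes = - \frac{i \pi \omega e^{18 \omega}}{6}

Both cases combine into a single formula in |ω|:

F(ω) = - \frac{i \pi \omega e^{- 18 \left|{\omega}\right|}}{6}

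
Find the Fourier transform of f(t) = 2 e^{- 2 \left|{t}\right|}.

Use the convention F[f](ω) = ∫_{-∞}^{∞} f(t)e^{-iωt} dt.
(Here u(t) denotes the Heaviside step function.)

F(ω) = \frac{8}{\omega^{2} + 4}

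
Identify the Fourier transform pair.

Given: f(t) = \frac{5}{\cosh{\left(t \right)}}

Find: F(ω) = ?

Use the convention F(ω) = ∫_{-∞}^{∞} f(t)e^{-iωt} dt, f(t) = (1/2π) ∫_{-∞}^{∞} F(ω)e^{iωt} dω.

F(ω) = \frac{5 \pi}{\cosh{\left(\frac{\pi \omega}{2} \right)}}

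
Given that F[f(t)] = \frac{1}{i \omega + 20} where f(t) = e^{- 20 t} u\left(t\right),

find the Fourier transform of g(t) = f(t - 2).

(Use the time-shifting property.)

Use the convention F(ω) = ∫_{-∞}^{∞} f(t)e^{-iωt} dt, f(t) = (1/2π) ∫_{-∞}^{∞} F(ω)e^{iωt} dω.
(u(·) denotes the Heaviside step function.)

F[g](ω) = \frac{e^{- 2 i \omega}}{i \omega + 20}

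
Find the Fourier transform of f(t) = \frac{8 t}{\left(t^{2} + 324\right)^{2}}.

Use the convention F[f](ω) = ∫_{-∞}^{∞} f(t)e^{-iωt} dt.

F(ω) = - \frac{2 i \pi \omega e^{- 18 \left|{\omega}\right|}}{9}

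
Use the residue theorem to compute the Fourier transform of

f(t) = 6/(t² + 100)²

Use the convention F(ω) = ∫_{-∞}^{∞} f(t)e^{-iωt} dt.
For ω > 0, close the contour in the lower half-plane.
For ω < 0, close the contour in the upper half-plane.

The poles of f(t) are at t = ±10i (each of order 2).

Let g(z) = f(z)e^{-iωz}; for large |z| the factor e^{-iωz} decays in the lower half-plane when ω > 0 and in the upper half-plane when ω < 0.

Case ω > 0 (lower half-plane, clockwise contour ⇒ F(ω) = -2πi·ΣRes):
  Res_{z = - 10 i} g(z) = \frac{3 i \left(10 \omega + 1\right) e^{- 10 \omega}}{2000} (pole of order 2)
  F(ω) = -2πi·ΣRes = \frac{3 \pi \left(10 \omega + 1\right) e^{- 10 \omega}}{1000}

Case ω < 0 (upper half-plane, counterclockwise contour ⇒ F(ω) = +2πi·ΣRes):
  Res_{z = 10 i} g(z) = \frac{3 i \left(10 \omega - 1\right) e^{10 \omega}}{2000} (pole of order 2)
  F(ω) = 2πi·ΣRes = \frac{3 \pi \left(1 - 10 \omega\right) e^{10 \omega}}{1000}

Both cases combine into a single formula in |ω|:

F(ω) = \frac{3 \pi \left(10 \left|{\omega}\right| + 1\right) e^{- 10 \left|{\omega}\right|}}{1000}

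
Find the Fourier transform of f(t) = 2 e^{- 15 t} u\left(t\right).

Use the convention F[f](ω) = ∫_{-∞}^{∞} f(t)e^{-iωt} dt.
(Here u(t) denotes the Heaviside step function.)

F(ω) = \frac{2}{i \omega + 15}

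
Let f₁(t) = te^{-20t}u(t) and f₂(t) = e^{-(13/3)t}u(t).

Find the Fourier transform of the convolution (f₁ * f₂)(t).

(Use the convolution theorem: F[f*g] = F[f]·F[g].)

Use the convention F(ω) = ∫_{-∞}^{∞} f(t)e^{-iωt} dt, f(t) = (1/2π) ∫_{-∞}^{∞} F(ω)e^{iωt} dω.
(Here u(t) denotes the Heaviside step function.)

F[f₁*f₂](ω) = \frac{3}{\left(i \omega + 20\right)^{2} \left(3 i \omega + 13\right)}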